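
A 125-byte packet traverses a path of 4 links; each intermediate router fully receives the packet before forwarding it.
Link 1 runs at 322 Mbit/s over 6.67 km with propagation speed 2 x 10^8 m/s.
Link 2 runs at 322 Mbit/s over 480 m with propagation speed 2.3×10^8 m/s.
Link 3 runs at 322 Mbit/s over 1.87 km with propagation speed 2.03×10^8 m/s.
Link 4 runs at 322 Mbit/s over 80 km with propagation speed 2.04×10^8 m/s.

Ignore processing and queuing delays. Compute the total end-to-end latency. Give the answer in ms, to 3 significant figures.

0.449 ms

L = 125 × 8 = 1000 bits.
Transmission delay per hop = L/R = 1000/322000000 = 0.00310559 ms; 4 hops → 0.0124224 ms.
Propagation delays (d/s per hop): 0.03335, 0.00208696, 0.00921182, 0.392157 ms; sum = 0.436806 ms.
End-to-end = 0.449 ms.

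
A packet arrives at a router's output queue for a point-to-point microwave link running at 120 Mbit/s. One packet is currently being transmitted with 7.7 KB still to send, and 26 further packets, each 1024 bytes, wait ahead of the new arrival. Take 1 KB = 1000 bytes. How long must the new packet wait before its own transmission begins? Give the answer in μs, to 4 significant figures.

Each queued packet: L/R = 8192/120000000 = 68.2667 μs.
26 queued → 1774.93 μs.
Plus remaining 61600 bits of current packet: 513.333 μs.
Queuing delay = 2288 μs.

2288 μs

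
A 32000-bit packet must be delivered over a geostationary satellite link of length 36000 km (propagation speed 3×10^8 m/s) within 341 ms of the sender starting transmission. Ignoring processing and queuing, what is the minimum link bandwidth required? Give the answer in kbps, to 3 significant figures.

145 kbps

Propagation delay = 36000000 / 300000000 = 120 ms.
Transmission budget = 341 − 120 = 221 ms.
R ≥ L / t_tx = 32000 bits / 0.221 s = 145 kbps.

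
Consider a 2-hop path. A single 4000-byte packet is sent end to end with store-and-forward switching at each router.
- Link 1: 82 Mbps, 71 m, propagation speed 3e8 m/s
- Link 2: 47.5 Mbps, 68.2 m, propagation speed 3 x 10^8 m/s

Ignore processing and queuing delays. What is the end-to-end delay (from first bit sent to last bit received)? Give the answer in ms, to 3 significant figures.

1.06 ms

L = 4000 × 8 = 32000 bits.
Transmission delays (L/R per hop): 0.390244, 0.673684 ms; sum = 1.06393 ms.
Propagation delays (d/s per hop): 0.000236667, 0.000227333 ms; sum = 0.000464 ms.
End-to-end = 1.06 ms.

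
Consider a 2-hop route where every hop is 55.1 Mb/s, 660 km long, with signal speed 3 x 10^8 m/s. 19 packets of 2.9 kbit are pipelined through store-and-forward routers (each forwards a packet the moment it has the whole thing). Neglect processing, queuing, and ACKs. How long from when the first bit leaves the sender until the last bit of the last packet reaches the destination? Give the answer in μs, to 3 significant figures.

Per-hop transmission t_tx = L/R = 2900/55100000 = 52.6316 μs.
Per-hop propagation t_prop = 660000/300000000 = 2200 μs.
Pipeline fill: first packet needs 2·t_tx to clear all hops; remaining 18 packets each add one t_tx.
Total = (2+19-1)·t_tx + 2·t_prop = 20·52.6316 + 2·2200 = 5450 μs.

5450 μs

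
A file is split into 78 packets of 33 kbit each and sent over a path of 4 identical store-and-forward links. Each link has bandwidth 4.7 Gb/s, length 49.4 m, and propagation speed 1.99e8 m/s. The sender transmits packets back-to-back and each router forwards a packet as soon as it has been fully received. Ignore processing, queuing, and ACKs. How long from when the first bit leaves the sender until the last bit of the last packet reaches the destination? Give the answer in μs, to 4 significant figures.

569.7 μs

Per-hop transmission t_tx = L/R = 33000/4700000000 = 7.02128 μs.
Per-hop propagation t_prop = 49.4/199000000 = 0.248241 μs.
Pipeline fill: first packet needs 4·t_tx to clear all hops; remaining 77 packets each add one t_tx.
Total = (4+78-1)·t_tx + 4·t_prop = 81·7.02128 + 4·0.248241 = 569.7 μs.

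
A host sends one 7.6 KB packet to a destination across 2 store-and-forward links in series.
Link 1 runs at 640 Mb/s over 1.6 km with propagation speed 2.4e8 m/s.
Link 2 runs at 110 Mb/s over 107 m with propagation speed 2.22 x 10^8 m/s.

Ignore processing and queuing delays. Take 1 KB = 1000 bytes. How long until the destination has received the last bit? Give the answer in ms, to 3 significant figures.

L = 60800 bits.
Transmission delays (L/R per hop): 0.095, 0.552727 ms; sum = 0.647727 ms.
Propagation delays (d/s per hop): 0.00666667, 0.000481982 ms; sum = 0.00714865 ms.
End-to-end = 0.655 ms.

0.655 ms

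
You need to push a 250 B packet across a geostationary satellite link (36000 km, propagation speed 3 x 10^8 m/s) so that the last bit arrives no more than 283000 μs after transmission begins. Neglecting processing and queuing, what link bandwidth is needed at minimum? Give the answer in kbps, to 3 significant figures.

L = 2000 bits.
Propagation delay = 36000000 / 300000000 = 120000 μs.
Transmission budget = 283000 − 120000 = 163000 μs.
R ≥ L / t_tx = 2000 bits / 0.163 s = 12.3 kbps.

12.3 kbps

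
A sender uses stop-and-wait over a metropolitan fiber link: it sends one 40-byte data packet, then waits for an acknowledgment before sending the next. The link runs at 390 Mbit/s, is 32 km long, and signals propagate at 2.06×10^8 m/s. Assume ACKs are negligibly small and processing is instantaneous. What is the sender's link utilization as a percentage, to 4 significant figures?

0.2634 %

t_tx = L/R = 320/390000000 = 8.20513e-07 s.
t_prop = 32000/206000000 = 0.00015534 s; RTT = 0.00031068 s.
Cycle = t_tx + RTT = 0.0003115 s.
Utilization = t_tx / cycle = 8.20513e-07/0.0003115 = 0.2634 %.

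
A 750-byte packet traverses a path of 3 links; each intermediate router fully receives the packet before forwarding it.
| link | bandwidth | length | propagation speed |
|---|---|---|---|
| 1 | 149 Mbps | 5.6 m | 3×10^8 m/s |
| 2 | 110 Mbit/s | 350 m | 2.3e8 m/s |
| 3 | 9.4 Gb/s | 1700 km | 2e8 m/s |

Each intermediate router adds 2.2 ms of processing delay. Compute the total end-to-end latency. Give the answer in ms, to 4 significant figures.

L = 750 × 8 = 6000 bits.
Transmission delays (L/R per hop): 0.0402685, 0.0545455, 0.000638298 ms; sum = 0.0954522 ms.
Propagation delays (d/s per hop): 1.86667e-05, 0.00152174, 8.5 ms; sum = 8.50154 ms.
Processing at 2 router(s): 2 × 2.2 ms = 4.4 ms.
End-to-end = 13.00 ms.

13.00 ms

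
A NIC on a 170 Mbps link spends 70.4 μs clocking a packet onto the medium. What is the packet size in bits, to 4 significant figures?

L = R × t_tx = 170000000 b/s × 7.04e-05 s = 11968 bits.

11970 bits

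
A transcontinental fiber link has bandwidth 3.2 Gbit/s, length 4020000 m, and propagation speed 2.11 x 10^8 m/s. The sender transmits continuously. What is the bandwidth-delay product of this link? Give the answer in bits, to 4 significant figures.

60970000 bits

Propagation delay = 4020000 / 211000000 = 0.0190521 s.
BDP = R × t_prop = 3200000000 × 0.0190521 = 60966800 bits.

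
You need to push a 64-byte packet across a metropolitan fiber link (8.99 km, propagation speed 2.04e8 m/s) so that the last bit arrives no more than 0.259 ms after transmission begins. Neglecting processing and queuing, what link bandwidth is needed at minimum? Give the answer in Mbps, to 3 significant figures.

2.38 Mbps

L = 512 bits.
Propagation delay = 8990 / 204000000 = 0.0440686 ms.
Transmission budget = 0.259 − 0.0440686 = 0.214931 ms.
R ≥ L / t_tx = 512 bits / 0.000214931 s = 2.38 Mbps.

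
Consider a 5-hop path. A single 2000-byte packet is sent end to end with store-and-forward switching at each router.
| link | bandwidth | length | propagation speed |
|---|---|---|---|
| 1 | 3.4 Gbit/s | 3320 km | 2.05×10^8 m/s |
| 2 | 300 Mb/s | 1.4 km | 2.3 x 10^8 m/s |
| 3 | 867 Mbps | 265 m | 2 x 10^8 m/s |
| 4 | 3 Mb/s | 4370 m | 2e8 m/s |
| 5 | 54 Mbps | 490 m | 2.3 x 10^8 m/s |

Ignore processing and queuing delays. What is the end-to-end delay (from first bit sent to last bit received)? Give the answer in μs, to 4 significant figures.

21930 μs

L = 2000 × 8 = 16000 bits.
Transmission delays (L/R per hop): 4.70588, 53.3333, 18.4544, 5333.33, 296.296 μs; sum = 5706.12 μs.
Propagation delays (d/s per hop): 16195.1, 6.08696, 1.325, 21.85, 2.13043 μs; sum = 16226.5 μs.
End-to-end = 21930 μs.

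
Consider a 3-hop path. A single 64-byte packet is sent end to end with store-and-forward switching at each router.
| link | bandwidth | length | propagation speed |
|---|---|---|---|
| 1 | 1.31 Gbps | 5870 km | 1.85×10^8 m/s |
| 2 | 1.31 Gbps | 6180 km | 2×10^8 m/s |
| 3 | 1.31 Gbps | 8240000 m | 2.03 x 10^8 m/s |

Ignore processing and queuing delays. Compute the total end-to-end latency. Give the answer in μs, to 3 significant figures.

L = 64 × 8 = 512 bits.
Transmission delay per hop = L/R = 512/1310000000 = 0.39084 μs; 3 hops → 1.17252 μs.
Propagation delays (d/s per hop): 31729.7, 30900, 40591.1 μs; sum = 103221 μs.
End-to-end = 103000 μs.

103000 μs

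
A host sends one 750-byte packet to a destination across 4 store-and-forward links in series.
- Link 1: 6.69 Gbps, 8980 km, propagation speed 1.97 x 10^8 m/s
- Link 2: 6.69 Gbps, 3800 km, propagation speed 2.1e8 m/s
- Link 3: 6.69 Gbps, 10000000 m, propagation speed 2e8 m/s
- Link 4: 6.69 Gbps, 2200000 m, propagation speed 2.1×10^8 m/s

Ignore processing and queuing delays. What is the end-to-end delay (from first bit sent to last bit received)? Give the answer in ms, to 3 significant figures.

124 ms

L = 750 × 8 = 6000 bits.
Transmission delay per hop = L/R = 6000/6690000000 = 0.000896861 ms; 4 hops → 0.00358744 ms.
Propagation delays (d/s per hop): 45.5838, 18.0952, 50, 10.4762 ms; sum = 124.155 ms.
End-to-end = 124 ms.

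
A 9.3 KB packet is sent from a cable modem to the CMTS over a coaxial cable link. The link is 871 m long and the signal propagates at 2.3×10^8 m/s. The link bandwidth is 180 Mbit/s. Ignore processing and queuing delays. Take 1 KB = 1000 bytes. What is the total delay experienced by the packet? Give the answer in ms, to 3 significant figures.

0.417 ms

L = 74400 bits.
Transmission delay = L/R = 74400 / 180000000 = 0.413333 ms.
Propagation delay = d/s = 871 m / 2.3e+08 m/s = 0.00378696 ms.
Total = 0.417 ms.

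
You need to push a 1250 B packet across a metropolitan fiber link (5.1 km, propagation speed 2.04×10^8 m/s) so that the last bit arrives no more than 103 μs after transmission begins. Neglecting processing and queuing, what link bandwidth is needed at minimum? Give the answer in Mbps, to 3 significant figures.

128 Mbps

L = 10000 bits.
Propagation delay = 5100 / 204000000 = 25 μs.
Transmission budget = 103 − 25 = 78 μs.
R ≥ L / t_tx = 10000 bits / 7.8e-05 s = 128 Mbps.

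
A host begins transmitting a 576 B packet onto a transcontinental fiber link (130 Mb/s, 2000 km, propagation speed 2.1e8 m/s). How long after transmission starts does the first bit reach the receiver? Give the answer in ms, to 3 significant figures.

First bit experiences only propagation delay: d/s = 2000000/210000000 = 9.52 ms.

9.52 ms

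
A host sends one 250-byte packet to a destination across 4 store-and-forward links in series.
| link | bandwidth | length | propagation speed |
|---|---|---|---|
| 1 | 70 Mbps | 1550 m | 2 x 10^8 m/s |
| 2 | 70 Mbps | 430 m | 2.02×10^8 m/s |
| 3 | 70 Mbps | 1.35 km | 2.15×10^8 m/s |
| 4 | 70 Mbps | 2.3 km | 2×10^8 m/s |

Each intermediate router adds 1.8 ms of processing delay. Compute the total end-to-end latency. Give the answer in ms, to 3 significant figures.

L = 250 × 8 = 2000 bits.
Transmission delay per hop = L/R = 2000/70000000 = 0.0285714 ms; 4 hops → 0.114286 ms.
Propagation delays (d/s per hop): 0.00775, 0.00212871, 0.00627907, 0.0115 ms; sum = 0.0276578 ms.
Processing at 3 router(s): 3 × 1.8 ms = 5.4 ms.
End-to-end = 5.54 ms.

5.54 ms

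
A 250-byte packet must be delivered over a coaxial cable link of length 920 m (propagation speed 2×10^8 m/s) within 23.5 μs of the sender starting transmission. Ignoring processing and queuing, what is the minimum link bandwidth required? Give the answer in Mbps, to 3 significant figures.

L = 2000 bits.
Propagation delay = 920 / 200000000 = 4.6 μs.
Transmission budget = 23.5 − 4.6 = 18.9 μs.
R ≥ L / t_tx = 2000 bits / 1.89e-05 s = 106 Mbps.

106 Mbps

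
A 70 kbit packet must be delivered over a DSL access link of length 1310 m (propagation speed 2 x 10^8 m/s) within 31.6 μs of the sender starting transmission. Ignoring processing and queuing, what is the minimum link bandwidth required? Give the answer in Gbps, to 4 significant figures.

2.794 Gbps

Propagation delay = 1310 / 200000000 = 6.55 μs.
Transmission budget = 31.6 − 6.55 = 25.05 μs.
R ≥ L / t_tx = 70000 bits / 2.505e-05 s = 2.794 Gbps.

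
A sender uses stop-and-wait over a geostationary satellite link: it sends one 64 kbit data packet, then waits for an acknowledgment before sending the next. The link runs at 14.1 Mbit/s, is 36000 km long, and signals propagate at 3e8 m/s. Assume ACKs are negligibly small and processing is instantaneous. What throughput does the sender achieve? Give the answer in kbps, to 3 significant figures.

262 kbps

t_tx = L/R = 64000/14100000 = 0.00453901 s.
t_prop = 36000000/300000000 = 0.12 s; RTT = 0.24 s.
Cycle = t_tx + RTT = 0.244539 s.
Throughput = L / cycle = 64000 / 0.244539 = 262 kbps.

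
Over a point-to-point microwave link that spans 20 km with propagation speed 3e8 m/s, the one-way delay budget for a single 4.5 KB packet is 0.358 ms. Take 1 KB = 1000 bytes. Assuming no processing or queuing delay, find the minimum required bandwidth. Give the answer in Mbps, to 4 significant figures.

123.6 Mbps

L = 36000 bits.
Propagation delay = 20000 / 300000000 = 0.0666667 ms.
Transmission budget = 0.358 − 0.0666667 = 0.291333 ms.
R ≥ L / t_tx = 36000 bits / 0.000291333 s = 123.6 Mbps.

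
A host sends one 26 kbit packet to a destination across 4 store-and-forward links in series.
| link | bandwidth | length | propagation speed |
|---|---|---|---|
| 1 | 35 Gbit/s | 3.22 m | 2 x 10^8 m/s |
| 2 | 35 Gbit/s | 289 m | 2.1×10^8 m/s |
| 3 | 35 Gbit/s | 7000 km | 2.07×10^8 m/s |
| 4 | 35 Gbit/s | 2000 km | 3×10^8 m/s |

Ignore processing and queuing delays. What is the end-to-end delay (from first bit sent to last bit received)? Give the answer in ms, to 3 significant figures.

40.5 ms

L = 26000 bits.
Transmission delay per hop = L/R = 26000/35000000000 = 0.000742857 ms; 4 hops → 0.00297143 ms.
Propagation delays (d/s per hop): 1.61e-05, 0.00137619, 33.8164, 6.66667 ms; sum = 40.4845 ms.
End-to-end = 40.5 ms.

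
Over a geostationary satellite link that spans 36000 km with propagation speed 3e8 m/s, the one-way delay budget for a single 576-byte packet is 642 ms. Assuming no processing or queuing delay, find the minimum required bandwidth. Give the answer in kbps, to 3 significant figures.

L = 4608 bits.
Propagation delay = 36000000 / 300000000 = 120 ms.
Transmission budget = 642 − 120 = 522 ms.
R ≥ L / t_tx = 4608 bits / 0.522 s = 8.83 kbps.

8.83 kbps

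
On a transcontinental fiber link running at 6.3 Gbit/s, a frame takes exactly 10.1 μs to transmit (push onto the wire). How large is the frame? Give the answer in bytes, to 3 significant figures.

L = R × t_tx = 6300000000 b/s × 1.01e-05 s = 63630 bits.
In bytes: 63630 / 8 = 7950 bytes.

7950 bytes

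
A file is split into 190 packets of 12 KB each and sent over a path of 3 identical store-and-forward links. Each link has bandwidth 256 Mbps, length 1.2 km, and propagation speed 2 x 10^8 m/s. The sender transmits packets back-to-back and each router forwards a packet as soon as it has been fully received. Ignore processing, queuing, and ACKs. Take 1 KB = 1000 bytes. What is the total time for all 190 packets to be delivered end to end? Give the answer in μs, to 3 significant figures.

Per-hop transmission t_tx = L/R = 96000/256000000 = 375 μs.
Per-hop propagation t_prop = 1200/200000000 = 6 μs.
Pipeline fill: first packet needs 3·t_tx to clear all hops; remaining 189 packets each add one t_tx.
Total = (3+190-1)·t_tx + 3·t_prop = 192·375 + 3·6 = 72000 μs.

72000 μs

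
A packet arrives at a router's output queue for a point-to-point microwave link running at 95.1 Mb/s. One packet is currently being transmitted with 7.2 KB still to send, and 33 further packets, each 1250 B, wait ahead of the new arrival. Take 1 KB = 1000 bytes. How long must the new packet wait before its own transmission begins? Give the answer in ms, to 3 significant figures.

Each queued packet: L/R = 10000/95100000 = 0.105152 ms.
33 queued → 3.47003 ms.
Plus remaining 57600 bits of current packet: 0.605678 ms.
Queuing delay = 4.08 ms.

4.08 ms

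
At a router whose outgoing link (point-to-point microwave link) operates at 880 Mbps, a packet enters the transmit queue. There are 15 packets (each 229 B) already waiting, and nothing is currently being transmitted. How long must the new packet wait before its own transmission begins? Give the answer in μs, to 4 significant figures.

31.23 μs

Each queued packet: L/R = 1832/880000000 = 2.08182 μs.
15 queued → 31.2273 μs.
Queuing delay = 31.23 μs.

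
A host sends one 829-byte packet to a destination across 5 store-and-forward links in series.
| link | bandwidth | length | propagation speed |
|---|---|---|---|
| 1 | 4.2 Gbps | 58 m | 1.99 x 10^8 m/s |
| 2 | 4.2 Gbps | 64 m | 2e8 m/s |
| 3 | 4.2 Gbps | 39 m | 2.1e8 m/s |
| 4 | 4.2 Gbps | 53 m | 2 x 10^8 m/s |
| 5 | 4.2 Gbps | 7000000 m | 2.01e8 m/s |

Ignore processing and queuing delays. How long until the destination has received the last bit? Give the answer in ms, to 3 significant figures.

L = 829 × 8 = 6632 bits.
Transmission delay per hop = L/R = 6632/4200000000 = 0.00157905 ms; 5 hops → 0.00789524 ms.
Propagation delays (d/s per hop): 0.000291457, 0.00032, 0.000185714, 0.000265, 34.8259 ms; sum = 34.8269 ms.
End-to-end = 34.8 ms.

34.8 ms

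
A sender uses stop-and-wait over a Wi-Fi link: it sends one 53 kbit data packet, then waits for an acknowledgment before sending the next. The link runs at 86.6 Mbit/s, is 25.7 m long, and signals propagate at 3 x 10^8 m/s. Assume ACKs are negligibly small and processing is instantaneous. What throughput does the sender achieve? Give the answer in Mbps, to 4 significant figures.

86.58 Mbps

t_tx = L/R = 53000/86600000 = 0.000612009 s.
t_prop = 25.7/300000000 = 8.56667e-08 s; RTT = 1.71333e-07 s.
Cycle = t_tx + RTT = 0.000612181 s.
Throughput = L / cycle = 53000 / 0.000612181 = 86.58 Mbps.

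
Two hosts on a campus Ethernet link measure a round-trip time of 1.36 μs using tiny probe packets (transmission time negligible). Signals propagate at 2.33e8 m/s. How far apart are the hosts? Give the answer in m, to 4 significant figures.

One-way propagation = RTT/2 = 0.68 μs.
d = s × t = 233000000 × 6.8e-07 = 158.4 m.

158.4 m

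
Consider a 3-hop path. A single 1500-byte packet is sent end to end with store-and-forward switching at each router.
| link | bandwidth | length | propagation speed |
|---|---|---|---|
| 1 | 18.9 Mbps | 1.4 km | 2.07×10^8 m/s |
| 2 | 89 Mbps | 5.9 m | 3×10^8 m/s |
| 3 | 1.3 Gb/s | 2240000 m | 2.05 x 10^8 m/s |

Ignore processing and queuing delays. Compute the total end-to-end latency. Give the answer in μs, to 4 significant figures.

11710 μs

L = 1500 × 8 = 12000 bits.
Transmission delays (L/R per hop): 634.921, 134.831, 9.23077 μs; sum = 778.983 μs.
Propagation delays (d/s per hop): 6.76329, 0.0196667, 10926.8 μs; sum = 10933.6 μs.
End-to-end = 11710 μs.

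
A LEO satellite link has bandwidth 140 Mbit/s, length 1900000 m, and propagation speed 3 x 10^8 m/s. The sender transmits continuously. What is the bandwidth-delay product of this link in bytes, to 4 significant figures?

Propagation delay = 1900000 / 300000000 = 0.00633333 s.
BDP = R × t_prop = 140000000 × 0.00633333 = 886667 bits.
In bytes: 886667/8 = 110800 bytes.

110800 bytes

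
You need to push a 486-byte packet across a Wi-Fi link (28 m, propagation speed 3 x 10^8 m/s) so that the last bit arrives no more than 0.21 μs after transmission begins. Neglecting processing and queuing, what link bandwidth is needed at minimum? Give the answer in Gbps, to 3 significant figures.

33.3 Gbps

L = 3888 bits.
Propagation delay = 28 / 300000000 = 0.0933333 μs.
Transmission budget = 0.21 − 0.0933333 = 0.116667 μs.
R ≥ L / t_tx = 3888 bits / 1.16667e-07 s = 33.3 Gbps.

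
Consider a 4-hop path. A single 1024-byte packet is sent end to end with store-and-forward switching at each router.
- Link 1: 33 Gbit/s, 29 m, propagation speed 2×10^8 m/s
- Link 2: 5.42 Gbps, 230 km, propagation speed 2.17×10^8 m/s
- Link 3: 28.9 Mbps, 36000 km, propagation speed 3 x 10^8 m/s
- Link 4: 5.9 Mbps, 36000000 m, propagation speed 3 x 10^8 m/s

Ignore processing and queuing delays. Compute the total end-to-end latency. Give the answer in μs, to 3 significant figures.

L = 1024 × 8 = 8192 bits.
Transmission delays (L/R per hop): 0.248242, 1.51144, 283.46, 1388.47 μs; sum = 1673.69 μs.
Propagation delays (d/s per hop): 0.145, 1059.91, 120000, 120000 μs; sum = 241060 μs.
End-to-end = 243000 μs.

243000 μs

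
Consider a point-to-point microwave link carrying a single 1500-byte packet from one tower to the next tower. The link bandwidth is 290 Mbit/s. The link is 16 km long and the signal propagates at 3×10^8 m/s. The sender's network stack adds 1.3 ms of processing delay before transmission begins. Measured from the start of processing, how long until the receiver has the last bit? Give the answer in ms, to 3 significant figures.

1.39 ms

L = 1500 × 8 = 12000 bits.
Transmission delay = L/R = 12000 / 290000000 = 0.0413793 ms.
Propagation delay = d/s = 16000 m / 300000000 m/s = 0.0533333 ms.
Plus processing delay 1.3 ms = 1.3 ms.
Total = 1.39 ms.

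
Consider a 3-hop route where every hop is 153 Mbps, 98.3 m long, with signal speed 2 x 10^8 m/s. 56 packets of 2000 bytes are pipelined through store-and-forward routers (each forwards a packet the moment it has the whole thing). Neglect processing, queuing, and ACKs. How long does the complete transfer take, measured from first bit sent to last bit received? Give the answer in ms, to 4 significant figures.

6.067 ms

Per-hop transmission t_tx = L/R = 16000/153000000 = 0.104575 ms.
Per-hop propagation t_prop = 98.3/200000000 = 0.0004915 ms.
Pipeline fill: first packet needs 3·t_tx to clear all hops; remaining 55 packets each add one t_tx.
Total = (3+56-1)·t_tx + 3·t_prop = 58·0.104575 + 3·0.0004915 = 6.067 ms.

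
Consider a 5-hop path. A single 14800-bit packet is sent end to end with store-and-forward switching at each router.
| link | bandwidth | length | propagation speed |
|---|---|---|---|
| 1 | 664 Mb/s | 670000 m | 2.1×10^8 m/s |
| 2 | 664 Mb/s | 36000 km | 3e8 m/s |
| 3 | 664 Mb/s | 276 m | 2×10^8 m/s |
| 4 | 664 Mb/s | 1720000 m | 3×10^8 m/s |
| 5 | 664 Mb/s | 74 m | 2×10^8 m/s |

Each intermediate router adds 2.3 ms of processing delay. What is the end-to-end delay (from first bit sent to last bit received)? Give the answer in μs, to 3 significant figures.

Transmission delay per hop = L/R = 14800/664000000 = 22.2892 μs; 5 hops → 111.446 μs.
Propagation delays (d/s per hop): 3190.48, 120000, 1.38, 5733.33, 0.37 μs; sum = 128926 μs.
Processing at 4 router(s): 4 × 2.3 ms = 9200 μs.
End-to-end = 138000 μs.

138000 μs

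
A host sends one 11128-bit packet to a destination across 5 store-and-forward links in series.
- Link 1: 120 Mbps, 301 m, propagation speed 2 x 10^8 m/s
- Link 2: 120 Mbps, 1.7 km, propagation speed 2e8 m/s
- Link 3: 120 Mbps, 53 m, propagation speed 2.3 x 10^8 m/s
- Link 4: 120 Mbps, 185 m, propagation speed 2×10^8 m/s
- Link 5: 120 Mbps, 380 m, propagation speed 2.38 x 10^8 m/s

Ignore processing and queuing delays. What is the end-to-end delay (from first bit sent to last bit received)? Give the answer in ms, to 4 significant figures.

Transmission delay per hop = L/R = 11128/120000000 = 0.0927333 ms; 5 hops → 0.463667 ms.
Propagation delays (d/s per hop): 0.001505, 0.0085, 0.000230435, 0.000925, 0.00159664 ms; sum = 0.0127571 ms.
End-to-end = 0.4764 ms.

0.4764 ms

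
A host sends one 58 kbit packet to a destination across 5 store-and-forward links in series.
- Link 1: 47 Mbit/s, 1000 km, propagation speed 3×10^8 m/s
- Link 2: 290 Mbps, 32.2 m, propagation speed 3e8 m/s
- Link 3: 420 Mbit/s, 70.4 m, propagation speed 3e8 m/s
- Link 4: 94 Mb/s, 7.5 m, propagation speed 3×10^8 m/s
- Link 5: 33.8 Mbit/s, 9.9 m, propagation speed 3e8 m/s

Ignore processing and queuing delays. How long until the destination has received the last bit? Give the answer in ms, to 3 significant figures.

L = 58000 bits.
Transmission delays (L/R per hop): 1.23404, 0.2, 0.138095, 0.617021, 1.71598 ms; sum = 3.90514 ms.
Propagation delays (d/s per hop): 3.33333, 0.000107333, 0.000234667, 2.5e-05, 3.3e-05 ms; sum = 3.33373 ms.
End-to-end = 7.24 ms.

7.24 ms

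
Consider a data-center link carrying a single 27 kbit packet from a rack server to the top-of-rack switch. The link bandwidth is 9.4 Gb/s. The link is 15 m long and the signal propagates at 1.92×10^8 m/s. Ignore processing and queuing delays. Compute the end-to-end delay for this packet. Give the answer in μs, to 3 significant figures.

L = 27000 bits.
Transmission delay = L/R = 27000 / 9400000000 = 2.87234 μs.
Propagation delay = d/s = 15 m / 192000000 m/s = 0.078125 μs.
Total = 2.95 μs.

2.95 μs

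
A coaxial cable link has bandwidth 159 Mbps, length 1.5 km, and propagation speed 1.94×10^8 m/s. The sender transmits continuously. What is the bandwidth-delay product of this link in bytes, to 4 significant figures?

Propagation delay = 1500 / 194000000 = 7.73196e-06 s.
BDP = R × t_prop = 159000000 × 7.73196e-06 = 1229.38 bits.
In bytes: 1229.38/8 = 153.7 bytes.

153.7 bytes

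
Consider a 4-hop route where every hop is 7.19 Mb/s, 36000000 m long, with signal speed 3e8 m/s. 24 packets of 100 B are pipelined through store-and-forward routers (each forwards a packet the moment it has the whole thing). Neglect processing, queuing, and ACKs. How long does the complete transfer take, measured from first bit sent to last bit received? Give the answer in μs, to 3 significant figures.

Per-hop transmission t_tx = L/R = 800/7190000 = 111.266 μs.
Per-hop propagation t_prop = 36000000/300000000 = 120000 μs.
Pipeline fill: first packet needs 4·t_tx to clear all hops; remaining 23 packets each add one t_tx.
Total = (4+24-1)·t_tx + 4·t_prop = 27·111.266 + 4·120000 = 483000 μs.

483000 μs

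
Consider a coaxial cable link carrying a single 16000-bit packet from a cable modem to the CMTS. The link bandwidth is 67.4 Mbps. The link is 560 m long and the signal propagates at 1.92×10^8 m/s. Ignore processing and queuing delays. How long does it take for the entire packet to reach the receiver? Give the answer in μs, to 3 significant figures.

240 μs

Transmission delay = L/R = 16000 / 67400000 = 237.389 μs.
Propagation delay = d/s = 560 m / 192000000 m/s = 2.91667 μs.
Total = 240 μs.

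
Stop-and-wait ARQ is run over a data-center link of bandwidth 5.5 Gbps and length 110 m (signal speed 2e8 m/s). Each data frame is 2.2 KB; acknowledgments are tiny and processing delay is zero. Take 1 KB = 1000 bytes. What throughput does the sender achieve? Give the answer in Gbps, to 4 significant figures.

t_tx = L/R = 17600/5500000000 = 3.2e-06 s.
t_prop = 110/200000000 = 5.5e-07 s; RTT = 1.1e-06 s.
Cycle = t_tx + RTT = 4.3e-06 s.
Throughput = L / cycle = 17600 / 4.3e-06 = 4.093 Gbps.

4.093 Gbps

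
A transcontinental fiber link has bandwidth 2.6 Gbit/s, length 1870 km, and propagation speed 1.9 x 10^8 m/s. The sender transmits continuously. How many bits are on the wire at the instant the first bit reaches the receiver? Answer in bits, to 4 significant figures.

25590000 bits

Propagation delay = 1870000 / 190000000 = 0.00984211 s.
BDP = R × t_prop = 2600000000 × 0.00984211 = 25589500 bits.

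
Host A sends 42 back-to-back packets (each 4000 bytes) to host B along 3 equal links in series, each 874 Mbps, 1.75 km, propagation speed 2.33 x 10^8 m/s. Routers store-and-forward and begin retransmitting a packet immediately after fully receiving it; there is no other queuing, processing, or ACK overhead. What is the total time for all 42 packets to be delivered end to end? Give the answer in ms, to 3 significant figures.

Per-hop transmission t_tx = L/R = 32000/874000000 = 0.0366133 ms.
Per-hop propagation t_prop = 1750/233000000 = 0.00751073 ms.
Pipeline fill: first packet needs 3·t_tx to clear all hops; remaining 41 packets each add one t_tx.
Total = (3+42-1)·t_tx + 3·t_prop = 44·0.0366133 + 3·0.00751073 = 1.63 ms.

1.63 ms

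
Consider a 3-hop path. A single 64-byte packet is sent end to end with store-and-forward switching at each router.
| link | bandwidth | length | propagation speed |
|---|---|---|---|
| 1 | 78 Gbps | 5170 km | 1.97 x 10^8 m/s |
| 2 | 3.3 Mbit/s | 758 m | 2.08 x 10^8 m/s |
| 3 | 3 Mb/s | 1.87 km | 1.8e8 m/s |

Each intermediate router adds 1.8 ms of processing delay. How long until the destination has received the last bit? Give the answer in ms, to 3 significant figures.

L = 64 × 8 = 512 bits.
Transmission delays (L/R per hop): 6.5641e-06, 0.155152, 0.170667 ms; sum = 0.325825 ms.
Propagation delays (d/s per hop): 26.2437, 0.00364423, 0.0103889 ms; sum = 26.2577 ms.
Processing at 2 router(s): 2 × 1.8 ms = 3.6 ms.
End-to-end = 30.2 ms.

30.2 ms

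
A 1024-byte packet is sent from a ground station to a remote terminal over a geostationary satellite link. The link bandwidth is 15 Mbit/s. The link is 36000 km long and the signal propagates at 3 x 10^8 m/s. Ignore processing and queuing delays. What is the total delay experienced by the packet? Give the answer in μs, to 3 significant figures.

L = 1024 × 8 = 8192 bits.
Transmission delay = L/R = 8192 / 15000000 = 546.133 μs.
Propagation delay = d/s = 36000000 m / 300000000 m/s = 120000 μs.
Total = 121000 μs.

121000 μs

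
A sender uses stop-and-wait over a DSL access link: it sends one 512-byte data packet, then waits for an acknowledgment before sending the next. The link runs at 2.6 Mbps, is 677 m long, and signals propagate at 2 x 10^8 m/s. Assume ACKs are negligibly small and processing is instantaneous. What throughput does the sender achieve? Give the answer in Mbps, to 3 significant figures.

2.59 Mbps

t_tx = L/R = 4096/2600000 = 0.00157538 s.
t_prop = 677/200000000 = 3.385e-06 s; RTT = 6.77e-06 s.
Cycle = t_tx + RTT = 0.00158215 s.
Throughput = L / cycle = 4096 / 0.00158215 = 2.59 Mbps.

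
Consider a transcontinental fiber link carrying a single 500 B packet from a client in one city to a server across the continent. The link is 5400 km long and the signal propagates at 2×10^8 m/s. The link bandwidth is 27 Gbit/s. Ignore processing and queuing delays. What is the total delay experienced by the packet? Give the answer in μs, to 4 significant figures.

L = 500 × 8 = 4000 bits.
Transmission delay = L/R = 4000 / 27000000000 = 0.148148 μs.
Propagation delay = d/s = 5400000 m / 200000000 m/s = 27000 μs.
Total = 27000 μs.

27000 μs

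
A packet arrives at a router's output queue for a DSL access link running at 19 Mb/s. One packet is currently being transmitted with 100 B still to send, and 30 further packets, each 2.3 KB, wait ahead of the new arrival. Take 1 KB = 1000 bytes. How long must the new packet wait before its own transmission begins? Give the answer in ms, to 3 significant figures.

29.1 ms

Each queued packet: L/R = 18400/19000000 = 0.968421 ms.
30 queued → 29.0526 ms.
Plus remaining 800 bits of current packet: 0.0421053 ms.
Queuing delay = 29.1 ms.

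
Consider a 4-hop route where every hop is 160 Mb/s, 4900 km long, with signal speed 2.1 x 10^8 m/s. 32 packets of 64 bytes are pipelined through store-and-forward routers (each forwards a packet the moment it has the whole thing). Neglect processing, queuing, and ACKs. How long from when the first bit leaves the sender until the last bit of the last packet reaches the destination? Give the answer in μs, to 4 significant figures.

Per-hop transmission t_tx = L/R = 512/160000000 = 3.2 μs.
Per-hop propagation t_prop = 4900000/210000000 = 23333.3 μs.
Pipeline fill: first packet needs 4·t_tx to clear all hops; remaining 31 packets each add one t_tx.
Total = (4+32-1)·t_tx + 4·t_prop = 35·3.2 + 4·23333.3 = 93450 μs.

93450 μs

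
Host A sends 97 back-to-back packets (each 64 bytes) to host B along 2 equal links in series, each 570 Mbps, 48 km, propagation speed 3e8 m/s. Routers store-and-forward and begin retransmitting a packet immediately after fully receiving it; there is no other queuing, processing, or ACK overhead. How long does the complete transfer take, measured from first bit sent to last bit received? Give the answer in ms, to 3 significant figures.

0.408 ms

Per-hop transmission t_tx = L/R = 512/570000000 = 0.000898246 ms.
Per-hop propagation t_prop = 48000/300000000 = 0.16 ms.
Pipeline fill: first packet needs 2·t_tx to clear all hops; remaining 96 packets each add one t_tx.
Total = (2+97-1)·t_tx + 2·t_prop = 98·0.000898246 + 2·0.16 = 0.408 ms.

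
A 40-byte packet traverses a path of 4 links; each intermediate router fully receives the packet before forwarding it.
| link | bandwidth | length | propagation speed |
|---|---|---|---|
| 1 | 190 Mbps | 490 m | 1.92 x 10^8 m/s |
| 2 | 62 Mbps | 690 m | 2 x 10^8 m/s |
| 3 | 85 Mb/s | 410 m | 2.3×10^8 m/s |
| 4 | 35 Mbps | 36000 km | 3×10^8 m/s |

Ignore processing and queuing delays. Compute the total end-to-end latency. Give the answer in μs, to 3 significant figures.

L = 40 × 8 = 320 bits.
Transmission delays (L/R per hop): 1.68421, 5.16129, 3.76471, 9.14286 μs; sum = 19.7531 μs.
Propagation delays (d/s per hop): 2.55208, 3.45, 1.78261, 120000 μs; sum = 120008 μs.
End-to-end = 120000 μs.

120000 μs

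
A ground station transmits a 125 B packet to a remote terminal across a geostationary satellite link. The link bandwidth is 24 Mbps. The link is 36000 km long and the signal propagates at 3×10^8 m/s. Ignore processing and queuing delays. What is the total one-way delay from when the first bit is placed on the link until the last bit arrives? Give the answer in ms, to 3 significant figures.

120 ms

L = 125 × 8 = 1000 bits.
Transmission delay = L/R = 1000 / 24000000 = 0.0416667 ms.
Propagation delay = d/s = 36000000 m / 300000000 m/s = 120 ms.
Total = 120 ms.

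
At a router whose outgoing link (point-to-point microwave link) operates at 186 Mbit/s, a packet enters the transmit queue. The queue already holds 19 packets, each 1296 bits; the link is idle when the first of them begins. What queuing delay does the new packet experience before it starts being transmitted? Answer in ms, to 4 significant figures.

0.1324 ms

Each queued packet: L/R = 1296/186000000 = 0.00696774 ms.
19 queued → 0.132387 ms.
Queuing delay = 0.1324 ms.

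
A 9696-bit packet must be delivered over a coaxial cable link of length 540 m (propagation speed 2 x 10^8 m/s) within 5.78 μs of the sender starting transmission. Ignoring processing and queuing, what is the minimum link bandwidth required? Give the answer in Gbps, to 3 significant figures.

Propagation delay = 540 / 200000000 = 2.7 μs.
Transmission budget = 5.78 − 2.7 = 3.08 μs.
R ≥ L / t_tx = 9696 bits / 3.08e-06 s = 3.15 Gbps.

3.15 Gbps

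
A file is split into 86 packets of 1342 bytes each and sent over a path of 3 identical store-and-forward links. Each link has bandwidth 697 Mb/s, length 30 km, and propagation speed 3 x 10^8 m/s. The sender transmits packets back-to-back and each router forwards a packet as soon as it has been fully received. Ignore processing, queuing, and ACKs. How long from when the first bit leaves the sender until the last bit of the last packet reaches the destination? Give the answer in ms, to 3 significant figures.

Per-hop transmission t_tx = L/R = 10736/697000000 = 0.0154032 ms.
Per-hop propagation t_prop = 30000/300000000 = 0.1 ms.
Pipeline fill: first packet needs 3·t_tx to clear all hops; remaining 85 packets each add one t_tx.
Total = (3+86-1)·t_tx + 3·t_prop = 88·0.0154032 + 3·0.1 = 1.66 ms.

1.66 ms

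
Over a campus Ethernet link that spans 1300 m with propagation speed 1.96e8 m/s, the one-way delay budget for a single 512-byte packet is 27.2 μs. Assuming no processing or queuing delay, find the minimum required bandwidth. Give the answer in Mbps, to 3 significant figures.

199 Mbps

L = 4096 bits.
Propagation delay = 1300 / 196000000 = 6.63265 μs.
Transmission budget = 27.2 − 6.63265 = 20.5673 μs.
R ≥ L / t_tx = 4096 bits / 2.05673e-05 s = 199 Mbps.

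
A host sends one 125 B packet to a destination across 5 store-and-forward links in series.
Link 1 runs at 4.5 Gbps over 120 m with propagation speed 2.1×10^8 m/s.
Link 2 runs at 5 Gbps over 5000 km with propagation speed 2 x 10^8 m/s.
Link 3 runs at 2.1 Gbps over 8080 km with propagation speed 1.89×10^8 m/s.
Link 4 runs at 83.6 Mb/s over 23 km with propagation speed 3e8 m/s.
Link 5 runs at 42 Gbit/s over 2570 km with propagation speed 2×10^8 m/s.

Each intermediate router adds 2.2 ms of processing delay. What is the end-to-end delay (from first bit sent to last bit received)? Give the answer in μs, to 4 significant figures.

89490 μs

L = 125 × 8 = 1000 bits.
Transmission delays (L/R per hop): 0.222222, 0.2, 0.47619, 11.9617, 0.0238095 μs; sum = 12.8839 μs.
Propagation delays (d/s per hop): 0.571429, 25000, 42751.3, 76.6667, 12850 μs; sum = 80678.6 μs.
Processing at 4 router(s): 4 × 2.2 ms = 8800 μs.
End-to-end = 89490 μs.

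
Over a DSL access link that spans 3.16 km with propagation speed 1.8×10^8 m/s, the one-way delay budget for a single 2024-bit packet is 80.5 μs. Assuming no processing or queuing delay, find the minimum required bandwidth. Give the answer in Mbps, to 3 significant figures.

32.2 Mbps

Propagation delay = 3160 / 180000000 = 17.5556 μs.
Transmission budget = 80.5 − 17.5556 = 62.9444 μs.
R ≥ L / t_tx = 2024 bits / 6.29444e-05 s = 32.2 Mbps.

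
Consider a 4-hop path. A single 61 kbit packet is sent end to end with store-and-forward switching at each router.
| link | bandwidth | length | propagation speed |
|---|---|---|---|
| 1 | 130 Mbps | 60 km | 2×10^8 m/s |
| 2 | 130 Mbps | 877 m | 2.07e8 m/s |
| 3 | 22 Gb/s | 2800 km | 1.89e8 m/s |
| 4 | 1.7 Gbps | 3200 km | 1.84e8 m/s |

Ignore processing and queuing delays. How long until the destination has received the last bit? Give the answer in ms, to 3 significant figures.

33.5 ms

L = 61000 bits.
Transmission delays (L/R per hop): 0.469231, 0.469231, 0.00277273, 0.0358824 ms; sum = 0.977117 ms.
Propagation delays (d/s per hop): 0.3, 0.00423671, 14.8148, 17.3913 ms; sum = 32.5104 ms.
End-to-end = 33.5 ms.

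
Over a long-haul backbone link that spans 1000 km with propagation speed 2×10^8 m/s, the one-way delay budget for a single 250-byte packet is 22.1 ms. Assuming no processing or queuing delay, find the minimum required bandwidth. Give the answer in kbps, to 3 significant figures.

117 kbps

L = 2000 bits.
Propagation delay = 1000000 / 200000000 = 5 ms.
Transmission budget = 22.1 − 5 = 17.1 ms.
R ≥ L / t_tx = 2000 bits / 0.0171 s = 117 kbps.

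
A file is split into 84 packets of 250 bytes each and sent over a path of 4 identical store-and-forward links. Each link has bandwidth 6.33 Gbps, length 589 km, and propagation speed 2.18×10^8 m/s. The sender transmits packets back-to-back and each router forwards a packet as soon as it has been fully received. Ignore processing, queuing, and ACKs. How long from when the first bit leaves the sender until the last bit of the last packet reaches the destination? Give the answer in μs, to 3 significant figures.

10800 μs

Per-hop transmission t_tx = L/R = 2000/6330000000 = 0.315956 μs.
Per-hop propagation t_prop = 589000/2.18e+08 = 2701.83 μs.
Pipeline fill: first packet needs 4·t_tx to clear all hops; remaining 83 packets each add one t_tx.
Total = (4+84-1)·t_tx + 4·t_prop = 87·0.315956 + 4·2701.83 = 10800 μs.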